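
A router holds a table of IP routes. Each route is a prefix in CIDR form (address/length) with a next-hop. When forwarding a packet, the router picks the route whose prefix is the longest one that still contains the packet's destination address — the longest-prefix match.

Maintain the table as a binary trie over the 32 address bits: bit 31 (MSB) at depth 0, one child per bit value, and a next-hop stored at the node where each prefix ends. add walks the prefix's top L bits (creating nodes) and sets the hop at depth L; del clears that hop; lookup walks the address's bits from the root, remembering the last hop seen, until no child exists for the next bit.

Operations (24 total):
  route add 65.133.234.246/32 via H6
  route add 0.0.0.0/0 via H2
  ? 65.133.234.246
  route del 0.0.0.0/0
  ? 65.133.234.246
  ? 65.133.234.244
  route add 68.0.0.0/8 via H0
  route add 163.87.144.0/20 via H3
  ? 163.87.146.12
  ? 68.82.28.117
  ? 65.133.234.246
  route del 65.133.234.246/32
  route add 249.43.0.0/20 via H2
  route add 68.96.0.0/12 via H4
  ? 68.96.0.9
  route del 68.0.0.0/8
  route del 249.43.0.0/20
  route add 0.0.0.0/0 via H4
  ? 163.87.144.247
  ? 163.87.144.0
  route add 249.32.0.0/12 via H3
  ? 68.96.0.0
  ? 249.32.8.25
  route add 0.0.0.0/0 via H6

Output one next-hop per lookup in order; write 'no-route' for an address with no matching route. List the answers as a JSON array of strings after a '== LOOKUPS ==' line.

Trace:
  + 65.133.234.246/32 (H6) depth=32
  + 0.0.0.0/0 (H2) depth=0
  Q 65.133.234.246: descend 01000001100001011110101011110110 ; hops seen [H2,H6] ; pick H6
  - 0.0.0.0/0 clear@0
  Q 65.133.234.246: descend 01000001100001011110101011110110 ; hops seen [H6] ; pick H6
  Q 65.133.234.244: descend 010000011000010111101010111101 ; hops seen [∅] ; pick no-route
  + 68.0.0.0/8 (H0) depth=8
  + 163.87.144.0/20 (H3) depth=20
  Q 163.87.146.12: descend 10100011010101111001 ; hops seen [H3] ; pick H3
  Q 68.82.28.117: descend 01000100 ; hops seen [H0] ; pick H0
  Q 65.133.234.246: descend 01000001100001011110101011110110 ; hops seen [H6] ; pick H6
  - 65.133.234.246/32 clear@32
  + 249.43.0.0/20 (H2) depth=20
  + 68.96.0.0/12 (H4) depth=12
  Q 68.96.0.9: descend 010001000110 ; hops seen [H0,H4] ; pick H4
  - 68.0.0.0/8 clear@8
  - 249.43.0.0/20 clear@20
  + 0.0.0.0/0 (H4) depth=0
  Q 163.87.144.247: descend 10100011010101111001 ; hops seen [H4,H3] ; pick H3
  Q 163.87.144.0: descend 10100011010101111001 ; hops seen [H4,H3] ; pick H3
  + 249.32.0.0/12 (H3) depth=12
  Q 68.96.0.0: descend 010001000110 ; hops seen [H4,H4] ; pick H4
  Q 249.32.8.25: descend 111110010010 ; hops seen [H4,H3] ; pick H3
  + 0.0.0.0/0 (H6) depth=0

== LOOKUPS ==
["H6","H6","no-route","H3","H0","H6","H4","H3","H3","H4","H3"]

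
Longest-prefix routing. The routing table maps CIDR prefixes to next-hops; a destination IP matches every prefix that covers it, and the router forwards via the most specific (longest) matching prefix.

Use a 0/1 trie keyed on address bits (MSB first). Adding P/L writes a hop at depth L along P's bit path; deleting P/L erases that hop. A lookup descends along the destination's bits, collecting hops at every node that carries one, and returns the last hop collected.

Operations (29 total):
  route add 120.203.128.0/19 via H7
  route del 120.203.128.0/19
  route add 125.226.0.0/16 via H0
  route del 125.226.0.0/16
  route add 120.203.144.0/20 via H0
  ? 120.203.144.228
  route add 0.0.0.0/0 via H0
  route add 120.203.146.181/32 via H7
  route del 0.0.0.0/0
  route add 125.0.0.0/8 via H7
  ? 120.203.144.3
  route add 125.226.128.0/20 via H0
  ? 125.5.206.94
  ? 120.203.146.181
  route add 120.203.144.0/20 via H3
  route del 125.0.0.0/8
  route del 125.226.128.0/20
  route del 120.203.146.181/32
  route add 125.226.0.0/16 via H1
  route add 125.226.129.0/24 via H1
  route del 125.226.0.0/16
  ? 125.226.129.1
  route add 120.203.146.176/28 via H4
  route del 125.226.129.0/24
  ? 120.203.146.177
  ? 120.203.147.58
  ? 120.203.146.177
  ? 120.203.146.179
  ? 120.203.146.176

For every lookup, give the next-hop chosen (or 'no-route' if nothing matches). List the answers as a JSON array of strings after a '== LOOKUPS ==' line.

Process each operation:
  + 120.203.128.0/19 (H7) depth=19
  del 120.203.128.0/19 (clear depth 19)
  + 125.226.0.0/16 (H0) depth=16
  del 125.226.0.0/16 (clear depth 16)
  + 120.203.144.0/20 (H0) depth=20
  lookup 120.203.144.228: bits 01111000110010111001 walk d0:-→d1:-→d2:-→d3:-→d4:-→d5:-→d6:-→d7:-→d8:-→d9:-→d10:-→d11:-→d12:-→d13:-→d14:-→d15:-→d16:-→d17:-→d18:-→d19:-→d20:H0 -> H0
  + 0.0.0.0/0 (H0) depth=0
  + 120.203.146.181/32 (H7) depth=32
  del 0.0.0.0/0 (clear depth 0)
  + 125.0.0.0/8 (H7) depth=8
  lookup 120.203.144.3: bits 0111100011001011100100 walk d0:-→d1:-→d2:-→d3:-→d4:-→d5:-→d6:-→d7:-→d8:-→d9:-→d10:-→d11:-→d12:-→d13:-→d14:-→d15:-→d16:-→d17:-→d18:-→d19:-→d20:H0→d21:-→d22:- -> H0
  + 125.226.128.0/20 (H0) depth=20
  lookup 125.5.206.94: bits 01111101 walk d0:-→d1:-→d2:-→d3:-→d4:-→d5:-→d6:-→d7:-→d8:H7 -> H7
  lookup 120.203.146.181: bits 01111000110010111001001010110101 walk d0:-→d1:-→d2:-→d3:-→d4:-→d5:-→d6:-→d7:-→d8:-→d9:-→d10:-→d11:-→d12:-→d13:-→d14:-→d15:-→d16:-→d17:-→d18:-→d19:-→d20:H0→d21:-→d22:-→d23:-→d24:-→d25:-→d26:-→d27:-→d28:-→d29:-→d30:-→d31:-→d32:H7 -> H7
  + 120.203.144.0/20 (H3) depth=20
  del 125.0.0.0/8 (clear depth 8)
  del 125.226.128.0/20 (clear depth 20)
  del 120.203.146.181/32 (clear depth 32)
  + 125.226.0.0/16 (H1) depth=16
  + 125.226.129.0/24 (H1) depth=24
  del 125.226.0.0/16 (clear depth 16)
  lookup 125.226.129.1: bits 011111011110001010000001 walk d0:-→d1:-→d2:-→d3:-→d4:-→d5:-→d6:-→d7:-→d8:-→d9:-→d10:-→d11:-→d12:-→d13:-→d14:-→d15:-→d16:-→d17:-→d18:-→d19:-→d20:-→d21:-→d22:-→d23:-→d24:H1 -> H1
  + 120.203.146.176/28 (H4) depth=28
  del 125.226.129.0/24 (clear depth 24)
  lookup 120.203.146.177: bits 01111000110010111001001010110 walk d0:-→d1:-→d2:-→d3:-→d4:-→d5:-→d6:-→d7:-→d8:-→d9:-→d10:-→d11:-→d12:-→d13:-→d14:-→d15:-→d16:-→d17:-→d18:-→d19:-→d20:H3→d21:-→d22:-→d23:-→d24:-→d25:-→d26:-→d27:-→d28:H4→d29:- -> H4
  lookup 120.203.147.58: bits 01111000110010111001001 walk d0:-→d1:-→d2:-→d3:-→d4:-→d5:-→d6:-→d7:-→d8:-→d9:-→d10:-→d11:-→d12:-→d13:-→d14:-→d15:-→d16:-→d17:-→d18:-→d19:-→d20:H3→d21:-→d22:-→d23:- -> H3
  lookup 120.203.146.177: bits 01111000110010111001001010110 walk d0:-→d1:-→d2:-→d3:-→d4:-→d5:-→d6:-→d7:-→d8:-→d9:-→d10:-→d11:-→d12:-→d13:-→d14:-→d15:-→d16:-→d17:-→d18:-→d19:-→d20:H3→d21:-→d22:-→d23:-→d24:-→d25:-→d26:-→d27:-→d28:H4→d29:- -> H4
  lookup 120.203.146.179: bits 01111000110010111001001010110 walk d0:-→d1:-→d2:-→d3:-→d4:-→d5:-→d6:-→d7:-→d8:-→d9:-→d10:-→d11:-→d12:-→d13:-→d14:-→d15:-→d16:-→d17:-→d18:-→d19:-→d20:H3→d21:-→d22:-→d23:-→d24:-→d25:-→d26:-→d27:-→d28:H4→d29:- -> H4
  lookup 120.203.146.176: bits 01111000110010111001001010110 walk d0:-→d1:-→d2:-→d3:-→d4:-→d5:-→d6:-→d7:-→d8:-→d9:-→d10:-→d11:-→d12:-→d13:-→d14:-→d15:-→d16:-→d17:-→d18:-→d19:-→d20:H3→d21:-→d22:-→d23:-→d24:-→d25:-→d26:-→d27:-→d28:H4→d29:- -> H4

== LOOKUPS ==
["H0","H0","H7","H7","H1","H4","H3","H4","H4","H4"]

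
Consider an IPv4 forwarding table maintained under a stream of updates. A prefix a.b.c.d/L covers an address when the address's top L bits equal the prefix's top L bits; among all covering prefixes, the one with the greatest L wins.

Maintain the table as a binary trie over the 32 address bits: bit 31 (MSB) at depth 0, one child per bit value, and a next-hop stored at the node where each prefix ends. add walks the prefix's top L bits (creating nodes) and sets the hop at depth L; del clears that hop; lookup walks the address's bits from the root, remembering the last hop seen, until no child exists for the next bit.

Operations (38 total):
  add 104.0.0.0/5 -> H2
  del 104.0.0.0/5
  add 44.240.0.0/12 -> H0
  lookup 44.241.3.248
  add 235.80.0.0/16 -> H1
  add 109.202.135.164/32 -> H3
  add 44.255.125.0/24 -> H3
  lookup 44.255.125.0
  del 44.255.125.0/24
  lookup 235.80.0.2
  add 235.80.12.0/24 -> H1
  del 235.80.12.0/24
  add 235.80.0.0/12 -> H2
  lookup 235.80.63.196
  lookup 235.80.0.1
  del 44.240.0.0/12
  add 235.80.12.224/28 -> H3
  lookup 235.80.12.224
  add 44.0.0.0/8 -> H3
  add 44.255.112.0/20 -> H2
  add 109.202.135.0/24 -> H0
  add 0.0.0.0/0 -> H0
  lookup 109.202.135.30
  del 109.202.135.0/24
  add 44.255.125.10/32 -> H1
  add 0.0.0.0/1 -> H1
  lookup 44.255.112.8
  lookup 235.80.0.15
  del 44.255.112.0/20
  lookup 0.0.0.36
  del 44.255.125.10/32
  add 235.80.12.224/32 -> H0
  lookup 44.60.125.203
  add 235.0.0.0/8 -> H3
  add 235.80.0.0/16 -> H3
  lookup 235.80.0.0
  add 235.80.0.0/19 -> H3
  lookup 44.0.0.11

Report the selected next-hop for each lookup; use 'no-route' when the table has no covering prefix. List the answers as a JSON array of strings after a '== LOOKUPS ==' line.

Apply in order:
  add 104.0.0.0/5 -> H2 at depth 5
  - 104.0.0.0/5 clear@5
  add 44.240.0.0/12 -> H0 at depth 12
  Q 44.241.3.248: descend 001011001111 ; hops seen [H0] ; pick H0
  add 235.80.0.0/16 -> H1 at depth 16
  add 109.202.135.164/32 -> H3 at depth 32
  add 44.255.125.0/24 -> H3 at depth 24
  Q 44.255.125.0: descend 001011001111111101111101 ; hops seen [H0,H3] ; pick H3
  - 44.255.125.0/24 clear@24
  Q 235.80.0.2: descend 1110101101010000 ; hops seen [H1] ; pick H1
  add 235.80.12.0/24 -> H1 at depth 24
  - 235.80.12.0/24 clear@24
  add 235.80.0.0/12 -> H2 at depth 12
  Q 235.80.63.196: descend 111010110101000000 ; hops seen [H2,H1] ; pick H1
  Q 235.80.0.1: descend 11101011010100000000 ; hops seen [H2,H1] ; pick H1
  - 44.240.0.0/12 clear@12
  add 235.80.12.224/28 -> H3 at depth 28
  Q 235.80.12.224: descend 1110101101010000000011001110 ; hops seen [H2,H1,H3] ; pick H3
  add 44.0.0.0/8 -> H3 at depth 8
  add 44.255.112.0/20 -> H2 at depth 20
  add 109.202.135.0/24 -> H0 at depth 24
  add 0.0.0.0/0 -> H0 at depth 0
  Q 109.202.135.30: descend 011011011100101010000111 ; hops seen [H0,H0] ; pick H0
  - 109.202.135.0/24 clear@24
  add 44.255.125.10/32 -> H1 at depth 32
  add 0.0.0.0/1 -> H1 at depth 1
  Q 44.255.112.8: descend 00101100111111110111 ; hops seen [H0,H1,H3,H2] ; pick H2
  Q 235.80.0.15: descend 11101011010100000000 ; hops seen [H0,H2,H1] ; pick H1
  - 44.255.112.0/20 clear@20
  Q 0.0.0.36: descend 00 ; hops seen [H0,H1] ; pick H1
  - 44.255.125.10/32 clear@32
  add 235.80.12.224/32 -> H0 at depth 32
  Q 44.60.125.203: descend 00101100 ; hops seen [H0,H1,H3] ; pick H3
  add 235.0.0.0/8 -> H3 at depth 8
  add 235.80.0.0/16 -> H3 at depth 16
  Q 235.80.0.0: descend 11101011010100000000 ; hops seen [H0,H3,H2,H3] ; pick H3
  add 235.80.0.0/19 -> H3 at depth 19
  Q 44.0.0.11: descend 00101100 ; hops seen [H0,H1,H3] ; pick H3

== LOOKUPS ==
["H0","H3","H1","H1","H1","H3","H0","H2","H1","H1","H3","H3","H3"]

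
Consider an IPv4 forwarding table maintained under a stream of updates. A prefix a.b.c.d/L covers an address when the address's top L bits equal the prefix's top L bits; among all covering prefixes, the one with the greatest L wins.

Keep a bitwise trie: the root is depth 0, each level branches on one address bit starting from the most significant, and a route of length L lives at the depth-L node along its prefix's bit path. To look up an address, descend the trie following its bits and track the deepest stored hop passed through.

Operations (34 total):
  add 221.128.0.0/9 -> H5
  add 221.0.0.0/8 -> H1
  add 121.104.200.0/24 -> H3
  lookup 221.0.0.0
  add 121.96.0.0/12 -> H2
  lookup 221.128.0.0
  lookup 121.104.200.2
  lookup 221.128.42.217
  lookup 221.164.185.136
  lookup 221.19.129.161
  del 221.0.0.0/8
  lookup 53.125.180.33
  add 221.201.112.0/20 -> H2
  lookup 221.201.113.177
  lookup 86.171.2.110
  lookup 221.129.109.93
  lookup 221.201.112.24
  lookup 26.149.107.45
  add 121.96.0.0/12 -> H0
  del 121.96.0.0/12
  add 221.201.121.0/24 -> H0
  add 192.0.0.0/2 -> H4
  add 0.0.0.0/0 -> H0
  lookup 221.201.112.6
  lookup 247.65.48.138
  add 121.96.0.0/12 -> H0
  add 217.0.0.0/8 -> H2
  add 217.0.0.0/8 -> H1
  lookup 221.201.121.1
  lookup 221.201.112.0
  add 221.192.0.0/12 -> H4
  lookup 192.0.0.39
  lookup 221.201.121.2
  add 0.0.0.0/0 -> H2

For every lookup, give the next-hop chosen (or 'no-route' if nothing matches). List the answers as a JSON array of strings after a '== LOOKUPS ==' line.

Process each operation:
  add 221.128.0.0/9 -> H5 at depth 9
  add 221.0.0.0/8 -> H1 at depth 8
  add 121.104.200.0/24 -> H3 at depth 24
  lookup 221.0.0.0: bits 11011101 walk d0:-→d1:-→d2:-→d3:-→d4:-→d5:-→d6:-→d7:-→d8:H1 -> H1
  add 121.96.0.0/12 -> H2 at depth 12
  lookup 221.128.0.0: bits 110111011 walk d0:-→d1:-→d2:-→d3:-→d4:-→d5:-→d6:-→d7:-→d8:H1→d9:H5 -> H5
  lookup 121.104.200.2: bits 011110010110100011001000 walk d0:-→d1:-→d2:-→d3:-→d4:-→d5:-→d6:-→d7:-→d8:-→d9:-→d10:-→d11:-→d12:H2→d13:-→d14:-→d15:-→d16:-→d17:-→d18:-→d19:-→d20:-→d21:-→d22:-→d23:-→d24:H3 -> H3
  lookup 221.128.42.217: bits 110111011 walk d0:-→d1:-→d2:-→d3:-→d4:-→d5:-→d6:-→d7:-→d8:H1→d9:H5 -> H5
  lookup 221.164.185.136: bits 110111011 walk d0:-→d1:-→d2:-→d3:-→d4:-→d5:-→d6:-→d7:-→d8:H1→d9:H5 -> H5
  lookup 221.19.129.161: bits 11011101 walk d0:-→d1:-→d2:-→d3:-→d4:-→d5:-→d6:-→d7:-→d8:H1 -> H1
  del 221.0.0.0/8 (clear depth 8)
  lookup 53.125.180.33: bits 0 walk d0:-→d1:- -> no-route
  add 221.201.112.0/20 -> H2 at depth 20
  lookup 221.201.113.177: bits 11011101110010010111 walk d0:-→d1:-→d2:-→d3:-→d4:-→d5:-→d6:-→d7:-→d8:-→d9:H5→d10:-→d11:-→d12:-→d13:-→d14:-→d15:-→d16:-→d17:-→d18:-→d19:-→d20:H2 -> H2
  lookup 86.171.2.110: bits 01 walk d0:-→d1:-→d2:- -> no-route
  lookup 221.129.109.93: bits 110111011 walk d0:-→d1:-→d2:-→d3:-→d4:-→d5:-→d6:-→d7:-→d8:-→d9:H5 -> H5
  lookup 221.201.112.24: bits 11011101110010010111 walk d0:-→d1:-→d2:-→d3:-→d4:-→d5:-→d6:-→d7:-→d8:-→d9:H5→d10:-→d11:-→d12:-→d13:-→d14:-→d15:-→d16:-→d17:-→d18:-→d19:-→d20:H2 -> H2
  lookup 26.149.107.45: bits 0 walk d0:-→d1:- -> no-route
  add 121.96.0.0/12 -> H0 at depth 12
  del 121.96.0.0/12 (clear depth 12)
  add 221.201.121.0/24 -> H0 at depth 24
  add 192.0.0.0/2 -> H4 at depth 2
  add 0.0.0.0/0 -> H0 at depth 0
  lookup 221.201.112.6: bits 11011101110010010111 walk d0:H0→d1:-→d2:H4→d3:-→d4:-→d5:-→d6:-→d7:-→d8:-→d9:H5→d10:-→d11:-→d12:-→d13:-→d14:-→d15:-→d16:-→d17:-→d18:-→d19:-→d20:H2 -> H2
  lookup 247.65.48.138: bits 11 walk d0:H0→d1:-→d2:H4 -> H4
  add 121.96.0.0/12 -> H0 at depth 12
  add 217.0.0.0/8 -> H2 at depth 8
  add 217.0.0.0/8 -> H1 at depth 8
  lookup 221.201.121.1: bits 110111011100100101111001 walk d0:H0→d1:-→d2:H4→d3:-→d4:-→d5:-→d6:-→d7:-→d8:-→d9:H5→d10:-→d11:-→d12:-→d13:-→d14:-→d15:-→d16:-→d17:-→d18:-→d19:-→d20:H2→d21:-→d22:-→d23:-→d24:H0 -> H0
  lookup 221.201.112.0: bits 11011101110010010111 walk d0:H0→d1:-→d2:H4→d3:-→d4:-→d5:-→d6:-→d7:-→d8:-→d9:H5→d10:-→d11:-→d12:-→d13:-→d14:-→d15:-→d16:-→d17:-→d18:-→d19:-→d20:H2 -> H2
  add 221.192.0.0/12 -> H4 at depth 12
  lookup 192.0.0.39: bits 110 walk d0:H0→d1:-→d2:H4→d3:- -> H4
  lookup 221.201.121.2: bits 110111011100100101111001 walk d0:H0→d1:-→d2:H4→d3:-→d4:-→d5:-→d6:-→d7:-→d8:-→d9:H5→d10:-→d11:-→d12:H4→d13:-→d14:-→d15:-→d16:-→d17:-→d18:-→d19:-→d20:H2→d21:-→d22:-→d23:-→d24:H0 -> H0
  add 0.0.0.0/0 -> H2 at depth 0

== LOOKUPS ==
["H1","H5","H3","H5","H5","H1","no-route","H2","no-route","H5","H2","no-route","H2","H4","H0","H2","H4","H0"]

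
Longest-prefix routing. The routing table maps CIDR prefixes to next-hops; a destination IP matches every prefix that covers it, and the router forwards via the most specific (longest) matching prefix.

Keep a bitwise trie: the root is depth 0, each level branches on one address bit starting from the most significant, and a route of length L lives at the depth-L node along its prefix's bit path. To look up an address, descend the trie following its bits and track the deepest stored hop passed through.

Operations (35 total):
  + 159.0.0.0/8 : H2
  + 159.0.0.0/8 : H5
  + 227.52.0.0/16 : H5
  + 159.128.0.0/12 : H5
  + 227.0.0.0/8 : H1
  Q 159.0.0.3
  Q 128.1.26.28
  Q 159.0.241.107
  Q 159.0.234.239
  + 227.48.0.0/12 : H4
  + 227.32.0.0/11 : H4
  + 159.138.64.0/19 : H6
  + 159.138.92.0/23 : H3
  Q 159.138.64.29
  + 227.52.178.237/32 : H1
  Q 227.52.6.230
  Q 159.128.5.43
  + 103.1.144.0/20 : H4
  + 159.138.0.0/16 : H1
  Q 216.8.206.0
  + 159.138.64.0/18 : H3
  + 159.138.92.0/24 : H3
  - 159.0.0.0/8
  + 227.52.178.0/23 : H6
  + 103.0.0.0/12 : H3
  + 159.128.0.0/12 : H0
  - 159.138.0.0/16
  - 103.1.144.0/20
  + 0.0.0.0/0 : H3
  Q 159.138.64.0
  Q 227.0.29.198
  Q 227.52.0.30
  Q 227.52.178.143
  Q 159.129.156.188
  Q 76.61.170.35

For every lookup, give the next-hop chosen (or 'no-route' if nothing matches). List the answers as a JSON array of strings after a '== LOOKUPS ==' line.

Process each operation:
  + 159.0.0.0/8 (H2) depth=8
  + 159.0.0.0/8 (H5) depth=8
  + 227.52.0.0/16 (H5) depth=16
  + 159.128.0.0/12 (H5) depth=12
  + 227.0.0.0/8 (H1) depth=8
  ? 159.0.0.3  path d0:-→d1:-→d2:-→d3:-→d4:-→d5:-→d6:-→d7:-→d8:H5  best=H5
  ? 128.1.26.28  path d0:-→d1:-→d2:-→d3:-  best=no-route
  ? 159.0.241.107  path d0:-→d1:-→d2:-→d3:-→d4:-→d5:-→d6:-→d7:-→d8:H5  best=H5
  ? 159.0.234.239  path d0:-→d1:-→d2:-→d3:-→d4:-→d5:-→d6:-→d7:-→d8:H5  best=H5
  + 227.48.0.0/12 (H4) depth=12
  + 227.32.0.0/11 (H4) depth=11
  + 159.138.64.0/19 (H6) depth=19
  + 159.138.92.0/23 (H3) depth=23
  ? 159.138.64.29  path d0:-→d1:-→d2:-→d3:-→d4:-→d5:-→d6:-→d7:-→d8:H5→d9:-→d10:-→d11:-→d12:H5→d13:-→d14:-→d15:-→d16:-→d17:-→d18:-→d19:H6  best=H6
  + 227.52.178.237/32 (H1) depth=32
  ? 227.52.6.230  path d0:-→d1:-→d2:-→d3:-→d4:-→d5:-→d6:-→d7:-→d8:H1→d9:-→d10:-→d11:H4→d12:H4→d13:-→d14:-→d15:-→d16:H5  best=H5
  ? 159.128.5.43  path d0:-→d1:-→d2:-→d3:-→d4:-→d5:-→d6:-→d7:-→d8:H5→d9:-→d10:-→d11:-→d12:H5  best=H5
  + 103.1.144.0/20 (H4) depth=20
  + 159.138.0.0/16 (H1) depth=16
  ? 216.8.206.0  path d0:-→d1:-→d2:-  best=no-route
  + 159.138.64.0/18 (H3) depth=18
  + 159.138.92.0/24 (H3) depth=24
  - 159.0.0.0/8 clear@8
  + 227.52.178.0/23 (H6) depth=23
  + 103.0.0.0/12 (H3) depth=12
  + 159.128.0.0/12 (H0) depth=12
  - 159.138.0.0/16 clear@16
  - 103.1.144.0/20 clear@20
  + 0.0.0.0/0 (H3) depth=0
  ? 159.138.64.0  path d0:H3→d1:-→d2:-→d3:-→d4:-→d5:-→d6:-→d7:-→d8:-→d9:-→d10:-→d11:-→d12:H0→d13:-→d14:-→d15:-→d16:-→d17:-→d18:H3→d19:H6  best=H6
  ? 227.0.29.198  path d0:H3→d1:-→d2:-→d3:-→d4:-→d5:-→d6:-→d7:-→d8:H1→d9:-→d10:-  best=H1
  ? 227.52.0.30  path d0:H3→d1:-→d2:-→d3:-→d4:-→d5:-→d6:-→d7:-→d8:H1→d9:-→d10:-→d11:H4→d12:H4→d13:-→d14:-→d15:-→d16:H5  best=H5
  ? 227.52.178.143  path d0:H3→d1:-→d2:-→d3:-→d4:-→d5:-→d6:-→d7:-→d8:H1→d9:-→d10:-→d11:H4→d12:H4→d13:-→d14:-→d15:-→d16:H5→d17:-→d18:-→d19:-→d20:-→d21:-→d22:-→d23:H6→d24:-→d25:-  best=H6
  ? 159.129.156.188  path d0:H3→d1:-→d2:-→d3:-→d4:-→d5:-→d6:-→d7:-→d8:-→d9:-→d10:-→d11:-→d12:H0  best=H0
  ? 76.61.170.35  path d0:H3→d1:-→d2:-  best=H3

== LOOKUPS ==
["H5","no-route","H5","H5","H6","H5","H5","no-route","H6","H1","H5","H6","H0","H3"]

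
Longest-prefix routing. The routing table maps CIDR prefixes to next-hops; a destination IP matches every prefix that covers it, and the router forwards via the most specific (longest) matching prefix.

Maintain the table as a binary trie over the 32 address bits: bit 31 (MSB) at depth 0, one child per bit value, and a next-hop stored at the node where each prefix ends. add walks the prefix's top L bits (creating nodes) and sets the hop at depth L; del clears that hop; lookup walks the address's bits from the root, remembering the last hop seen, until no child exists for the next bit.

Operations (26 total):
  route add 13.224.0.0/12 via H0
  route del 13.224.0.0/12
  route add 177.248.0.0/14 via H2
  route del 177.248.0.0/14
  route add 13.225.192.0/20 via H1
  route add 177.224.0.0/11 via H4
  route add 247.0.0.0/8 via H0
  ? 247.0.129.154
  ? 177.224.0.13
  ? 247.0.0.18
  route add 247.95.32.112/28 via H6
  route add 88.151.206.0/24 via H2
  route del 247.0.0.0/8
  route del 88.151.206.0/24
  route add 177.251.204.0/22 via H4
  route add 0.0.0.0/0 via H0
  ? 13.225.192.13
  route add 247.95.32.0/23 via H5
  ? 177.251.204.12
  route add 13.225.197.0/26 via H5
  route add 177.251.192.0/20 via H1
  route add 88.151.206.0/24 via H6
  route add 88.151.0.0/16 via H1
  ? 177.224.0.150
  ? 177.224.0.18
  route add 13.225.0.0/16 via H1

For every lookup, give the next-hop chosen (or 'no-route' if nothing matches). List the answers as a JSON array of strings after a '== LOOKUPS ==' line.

Apply in order:
  add 13.224.0.0/12 -> H0 at depth 12
  del 13.224.0.0/12 (clear depth 12)
  add 177.248.0.0/14 -> H2 at depth 14
  del 177.248.0.0/14 (clear depth 14)
  add 13.225.192.0/20 -> H1 at depth 20
  add 177.224.0.0/11 -> H4 at depth 11
  add 247.0.0.0/8 -> H0 at depth 8
  lookup 247.0.129.154: bits 11110111 walk d0:-→d1:-→d2:-→d3:-→d4:-→d5:-→d6:-→d7:-→d8:H0 -> H0
  lookup 177.224.0.13: bits 10110001111 walk d0:-→d1:-→d2:-→d3:-→d4:-→d5:-→d6:-→d7:-→d8:-→d9:-→d10:-→d11:H4 -> H4
  lookup 247.0.0.18: bits 11110111 walk d0:-→d1:-→d2:-→d3:-→d4:-→d5:-→d6:-→d7:-→d8:H0 -> H0
  add 247.95.32.112/28 -> H6 at depth 28
  add 88.151.206.0/24 -> H2 at depth 24
  del 247.0.0.0/8 (clear depth 8)
  del 88.151.206.0/24 (clear depth 24)
  add 177.251.204.0/22 -> H4 at depth 22
  add 0.0.0.0/0 -> H0 at depth 0
  lookup 13.225.192.13: bits 00001101111000011100 walk d0:H0→d1:-→d2:-→d3:-→d4:-→d5:-→d6:-→d7:-→d8:-→d9:-→d10:-→d11:-→d12:-→d13:-→d14:-→d15:-→d16:-→d17:-→d18:-→d19:-→d20:H1 -> H1
  add 247.95.32.0/23 -> H5 at depth 23
  lookup 177.251.204.12: bits 1011000111111011110011 walk d0:H0→d1:-→d2:-→d3:-→d4:-→d5:-→d6:-→d7:-→d8:-→d9:-→d10:-→d11:H4→d12:-→d13:-→d14:-→d15:-→d16:-→d17:-→d18:-→d19:-→d20:-→d21:-→d22:H4 -> H4
  add 13.225.197.0/26 -> H5 at depth 26
  add 177.251.192.0/20 -> H1 at depth 20
  add 88.151.206.0/24 -> H6 at depth 24
  add 88.151.0.0/16 -> H1 at depth 16
  lookup 177.224.0.150: bits 10110001111 walk d0:H0→d1:-→d2:-→d3:-→d4:-→d5:-→d6:-→d7:-→d8:-→d9:-→d10:-→d11:H4 -> H4
  lookup 177.224.0.18: bits 10110001111 walk d0:H0→d1:-→d2:-→d3:-→d4:-→d5:-→d6:-→d7:-→d8:-→d9:-→d10:-→d11:H4 -> H4
  add 13.225.0.0/16 -> H1 at depth 16

== LOOKUPS ==
["H0","H4","H0","H1","H4","H4","H4"]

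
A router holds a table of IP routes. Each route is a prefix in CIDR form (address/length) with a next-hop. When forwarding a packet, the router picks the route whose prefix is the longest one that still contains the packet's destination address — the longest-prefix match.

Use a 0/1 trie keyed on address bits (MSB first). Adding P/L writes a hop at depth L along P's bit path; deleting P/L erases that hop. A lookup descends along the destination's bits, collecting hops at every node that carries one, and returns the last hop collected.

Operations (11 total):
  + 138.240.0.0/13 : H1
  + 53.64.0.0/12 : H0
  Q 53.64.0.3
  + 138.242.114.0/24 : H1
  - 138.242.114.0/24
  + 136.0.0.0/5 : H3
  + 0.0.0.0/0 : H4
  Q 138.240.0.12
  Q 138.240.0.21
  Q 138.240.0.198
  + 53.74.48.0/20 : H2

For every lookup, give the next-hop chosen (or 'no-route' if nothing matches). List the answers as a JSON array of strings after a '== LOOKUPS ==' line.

Apply in order:
  + 138.240.0.0/13 (H1) depth=13
  + 53.64.0.0/12 (H0) depth=12
  Q 53.64.0.3: descend 001101010100 ; hops seen [H0] ; pick H0
  + 138.242.114.0/24 (H1) depth=24
  - 138.242.114.0/24 clear@24
  + 136.0.0.0/5 (H3) depth=5
  + 0.0.0.0/0 (H4) depth=0
  Q 138.240.0.12: descend 10001010111100 ; hops seen [H4,H3,H1] ; pick H1
  Q 138.240.0.21: descend 10001010111100 ; hops seen [H4,H3,H1] ; pick H1
  Q 138.240.0.198: descend 10001010111100 ; hops seen [H4,H3,H1] ; pick H1
  + 53.74.48.0/20 (H2) depth=20

== LOOKUPS ==
["H0","H1","H1","H1"]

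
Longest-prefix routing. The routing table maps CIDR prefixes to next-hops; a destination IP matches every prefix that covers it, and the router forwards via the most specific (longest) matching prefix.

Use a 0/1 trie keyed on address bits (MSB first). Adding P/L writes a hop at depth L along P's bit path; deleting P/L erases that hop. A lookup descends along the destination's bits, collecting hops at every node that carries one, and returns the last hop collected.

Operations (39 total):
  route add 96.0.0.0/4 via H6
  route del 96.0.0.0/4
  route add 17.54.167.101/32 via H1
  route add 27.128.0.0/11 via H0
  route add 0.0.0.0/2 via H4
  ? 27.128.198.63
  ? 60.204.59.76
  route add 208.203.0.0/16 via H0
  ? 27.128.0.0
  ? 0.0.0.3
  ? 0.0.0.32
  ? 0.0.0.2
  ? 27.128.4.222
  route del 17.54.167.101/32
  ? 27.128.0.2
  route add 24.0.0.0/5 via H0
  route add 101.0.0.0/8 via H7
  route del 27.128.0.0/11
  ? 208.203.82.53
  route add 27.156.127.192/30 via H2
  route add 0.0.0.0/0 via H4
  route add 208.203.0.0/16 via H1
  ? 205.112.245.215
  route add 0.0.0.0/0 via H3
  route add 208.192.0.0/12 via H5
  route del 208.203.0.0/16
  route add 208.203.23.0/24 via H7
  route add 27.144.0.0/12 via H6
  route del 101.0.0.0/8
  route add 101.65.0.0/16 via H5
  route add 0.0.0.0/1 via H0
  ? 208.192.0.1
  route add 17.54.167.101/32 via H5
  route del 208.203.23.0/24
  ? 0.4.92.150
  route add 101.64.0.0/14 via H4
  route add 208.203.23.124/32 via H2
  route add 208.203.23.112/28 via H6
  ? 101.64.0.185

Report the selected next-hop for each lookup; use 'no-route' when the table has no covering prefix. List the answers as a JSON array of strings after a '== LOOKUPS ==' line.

Apply in order:
  add 96.0.0.0/4 -> H6 at depth 4
  del 96.0.0.0/4 (clear depth 4)
  add 17.54.167.101/32 -> H1 at depth 32
  add 27.128.0.0/11 -> H0 at depth 11
  add 0.0.0.0/2 -> H4 at depth 2
  ? 27.128.198.63  path d0:-→d1:-→d2:H4→d3:-→d4:-→d5:-→d6:-→d7:-→d8:-→d9:-→d10:-→d11:H0  best=H0
  ? 60.204.59.76  path d0:-→d1:-→d2:H4  best=H4
  add 208.203.0.0/16 -> H0 at depth 16
  ? 27.128.0.0  path d0:-→d1:-→d2:H4→d3:-→d4:-→d5:-→d6:-→d7:-→d8:-→d9:-→d10:-→d11:H0  best=H0
  ? 0.0.0.3  path d0:-→d1:-→d2:H4→d3:-  best=H4
  ? 0.0.0.32  path d0:-→d1:-→d2:H4→d3:-  best=H4
  ? 0.0.0.2  path d0:-→d1:-→d2:H4→d3:-  best=H4
  ? 27.128.4.222  path d0:-→d1:-→d2:H4→d3:-→d4:-→d5:-→d6:-→d7:-→d8:-→d9:-→d10:-→d11:H0  best=H0
  del 17.54.167.101/32 (clear depth 32)
  ? 27.128.0.2  path d0:-→d1:-→d2:H4→d3:-→d4:-→d5:-→d6:-→d7:-→d8:-→d9:-→d10:-→d11:H0  best=H0
  add 24.0.0.0/5 -> H0 at depth 5
  add 101.0.0.0/8 -> H7 at depth 8
  del 27.128.0.0/11 (clear depth 11)
  ? 208.203.82.53  path d0:-→d1:-→d2:-→d3:-→d4:-→d5:-→d6:-→d7:-→d8:-→d9:-→d10:-→d11:-→d12:-→d13:-→d14:-→d15:-→d16:H0  best=H0
  add 27.156.127.192/30 -> H2 at depth 30
  add 0.0.0.0/0 -> H4 at depth 0
  add 208.203.0.0/16 -> H1 at depth 16
  ? 205.112.245.215  path d0:H4→d1:-→d2:-→d3:-  best=H4
  add 0.0.0.0/0 -> H3 at depth 0
  add 208.192.0.0/12 -> H5 at depth 12
  del 208.203.0.0/16 (clear depth 16)
  add 208.203.23.0/24 -> H7 at depth 24
  add 27.144.0.0/12 -> H6 at depth 12
  del 101.0.0.0/8 (clear depth 8)
  add 101.65.0.0/16 -> H5 at depth 16
  add 0.0.0.0/1 -> H0 at depth 1
  ? 208.192.0.1  path d0:H3→d1:-→d2:-→d3:-→d4:-→d5:-→d6:-→d7:-→d8:-→d9:-→d10:-→d11:-→d12:H5  best=H5
  add 17.54.167.101/32 -> H5 at depth 32
  del 208.203.23.0/24 (clear depth 24)
  ? 0.4.92.150  path d0:H3→d1:H0→d2:H4→d3:-  best=H4
  add 101.64.0.0/14 -> H4 at depth 14
  add 208.203.23.124/32 -> H2 at depth 32
  add 208.203.23.112/28 -> H6 at depth 28
  ? 101.64.0.185  path d0:H3→d1:H0→d2:-→d3:-→d4:-→d5:-→d6:-→d7:-→d8:-→d9:-→d10:-→d11:-→d12:-→d13:-→d14:H4→d15:-  best=H4

== LOOKUPS ==
["H0","H4","H0","H4","H4","H4","H0","H0","H0","H4","H5","H4","H4"]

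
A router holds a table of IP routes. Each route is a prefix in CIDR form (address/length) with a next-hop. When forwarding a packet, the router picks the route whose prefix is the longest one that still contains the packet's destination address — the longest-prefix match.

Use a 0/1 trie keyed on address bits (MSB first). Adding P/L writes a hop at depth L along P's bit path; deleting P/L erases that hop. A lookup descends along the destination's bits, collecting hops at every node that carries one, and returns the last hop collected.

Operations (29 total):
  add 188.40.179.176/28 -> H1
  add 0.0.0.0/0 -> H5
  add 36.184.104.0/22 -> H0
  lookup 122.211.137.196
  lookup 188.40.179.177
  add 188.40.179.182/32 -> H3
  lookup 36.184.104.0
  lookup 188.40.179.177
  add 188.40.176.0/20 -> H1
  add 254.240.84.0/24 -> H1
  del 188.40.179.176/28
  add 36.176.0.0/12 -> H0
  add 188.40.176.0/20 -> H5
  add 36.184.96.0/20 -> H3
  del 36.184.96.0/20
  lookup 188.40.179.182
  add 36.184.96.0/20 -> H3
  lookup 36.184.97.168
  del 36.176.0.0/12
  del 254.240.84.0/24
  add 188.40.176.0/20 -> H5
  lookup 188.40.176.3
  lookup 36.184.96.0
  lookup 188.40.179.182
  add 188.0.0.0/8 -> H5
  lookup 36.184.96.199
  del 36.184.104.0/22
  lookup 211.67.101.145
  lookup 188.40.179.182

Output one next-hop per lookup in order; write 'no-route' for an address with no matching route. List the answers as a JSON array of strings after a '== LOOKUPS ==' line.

Apply in order:
  + 188.40.179.176/28 (H1) depth=28
  + 0.0.0.0/0 (H5) depth=0
  + 36.184.104.0/22 (H0) depth=22
  ? 122.211.137.196  path d0:H5→d1:-  best=H5
  ? 188.40.179.177  path d0:H5→d1:-→d2:-→d3:-→d4:-→d5:-→d6:-→d7:-→d8:-→d9:-→d10:-→d11:-→d12:-→d13:-→d14:-→d15:-→d16:-→d17:-→d18:-→d19:-→d20:-→d21:-→d22:-→d23:-→d24:-→d25:-→d26:-→d27:-→d28:H1  best=H1
  + 188.40.179.182/32 (H3) depth=32
  ? 36.184.104.0  path d0:H5→d1:-→d2:-→d3:-→d4:-→d5:-→d6:-→d7:-→d8:-→d9:-→d10:-→d11:-→d12:-→d13:-→d14:-→d15:-→d16:-→d17:-→d18:-→d19:-→d20:-→d21:-→d22:H0  best=H0
  ? 188.40.179.177  path d0:H5→d1:-→d2:-→d3:-→d4:-→d5:-→d6:-→d7:-→d8:-→d9:-→d10:-→d11:-→d12:-→d13:-→d14:-→d15:-→d16:-→d17:-→d18:-→d19:-→d20:-→d21:-→d22:-→d23:-→d24:-→d25:-→d26:-→d27:-→d28:H1→d29:-  best=H1
  + 188.40.176.0/20 (H1) depth=20
  + 254.240.84.0/24 (H1) depth=24
  del 188.40.179.176/28 (clear depth 28)
  + 36.176.0.0/12 (H0) depth=12
  + 188.40.176.0/20 (H5) depth=20
  + 36.184.96.0/20 (H3) depth=20
  del 36.184.96.0/20 (clear depth 20)
  ? 188.40.179.182  path d0:H5→d1:-→d2:-→d3:-→d4:-→d5:-→d6:-→d7:-→d8:-→d9:-→d10:-→d11:-→d12:-→d13:-→d14:-→d15:-→d16:-→d17:-→d18:-→d19:-→d20:H5→d21:-→d22:-→d23:-→d24:-→d25:-→d26:-→d27:-→d28:-→d29:-→d30:-→d31:-→d32:H3  best=H3
  + 36.184.96.0/20 (H3) depth=20
  ? 36.184.97.168  path d0:H5→d1:-→d2:-→d3:-→d4:-→d5:-→d6:-→d7:-→d8:-→d9:-→d10:-→d11:-→d12:H0→d13:-→d14:-→d15:-→d16:-→d17:-→d18:-→d19:-→d20:H3  best=H3
  del 36.176.0.0/12 (clear depth 12)
  del 254.240.84.0/24 (clear depth 24)
  + 188.40.176.0/20 (H5) depth=20
  ? 188.40.176.3  path d0:H5→d1:-→d2:-→d3:-→d4:-→d5:-→d6:-→d7:-→d8:-→d9:-→d10:-→d11:-→d12:-→d13:-→d14:-→d15:-→d16:-→d17:-→d18:-→d19:-→d20:H5→d21:-→d22:-  best=H5
  ? 36.184.96.0  path d0:H5→d1:-→d2:-→d3:-→d4:-→d5:-→d6:-→d7:-→d8:-→d9:-→d10:-→d11:-→d12:-→d13:-→d14:-→d15:-→d16:-→d17:-→d18:-→d19:-→d20:H3  best=H3
  ? 188.40.179.182  path d0:H5→d1:-→d2:-→d3:-→d4:-→d5:-→d6:-→d7:-→d8:-→d9:-→d10:-→d11:-→d12:-→d13:-→d14:-→d15:-→d16:-→d17:-→d18:-→d19:-→d20:H5→d21:-→d22:-→d23:-→d24:-→d25:-→d26:-→d27:-→d28:-→d29:-→d30:-→d31:-→d32:H3  best=H3
  + 188.0.0.0/8 (H5) depth=8
  ? 36.184.96.199  path d0:H5→d1:-→d2:-→d3:-→d4:-→d5:-→d6:-→d7:-→d8:-→d9:-→d10:-→d11:-→d12:-→d13:-→d14:-→d15:-→d16:-→d17:-→d18:-→d19:-→d20:H3  best=H3
  del 36.184.104.0/22 (clear depth 22)
  ? 211.67.101.145  path d0:H5→d1:-→d2:-  best=H5
  ? 188.40.179.182  path d0:H5→d1:-→d2:-→d3:-→d4:-→d5:-→d6:-→d7:-→d8:H5→d9:-→d10:-→d11:-→d12:-→d13:-→d14:-→d15:-→d16:-→d17:-→d18:-→d19:-→d20:H5→d21:-→d22:-→d23:-→d24:-→d25:-→d26:-→d27:-→d28:-→d29:-→d30:-→d31:-→d32:H3  best=H3

== LOOKUPS ==
["H5","H1","H0","H1","H3","H3","H5","H3","H3","H3","H5","H3"]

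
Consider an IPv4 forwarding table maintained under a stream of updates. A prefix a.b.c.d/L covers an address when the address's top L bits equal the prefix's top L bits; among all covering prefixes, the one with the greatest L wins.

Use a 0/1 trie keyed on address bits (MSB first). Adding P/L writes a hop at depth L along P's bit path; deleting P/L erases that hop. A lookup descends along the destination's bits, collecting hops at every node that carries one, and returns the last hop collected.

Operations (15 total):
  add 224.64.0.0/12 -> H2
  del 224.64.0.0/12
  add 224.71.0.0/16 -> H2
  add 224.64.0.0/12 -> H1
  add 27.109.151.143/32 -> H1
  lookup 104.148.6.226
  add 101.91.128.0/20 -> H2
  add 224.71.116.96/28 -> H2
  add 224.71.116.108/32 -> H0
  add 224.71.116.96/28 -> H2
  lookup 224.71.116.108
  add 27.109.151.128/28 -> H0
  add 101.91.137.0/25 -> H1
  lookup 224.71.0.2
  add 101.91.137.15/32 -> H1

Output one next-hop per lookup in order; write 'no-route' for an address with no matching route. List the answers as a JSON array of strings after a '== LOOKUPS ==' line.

Apply in order:
  add 224.64.0.0/12 -> H2 at depth 12
  - 224.64.0.0/12 clear@12
  add 224.71.0.0/16 -> H2 at depth 16
  add 224.64.0.0/12 -> H1 at depth 12
  add 27.109.151.143/32 -> H1 at depth 32
  lookup 104.148.6.226: bits 0 walk d0:-→d1:- -> no-route
  add 101.91.128.0/20 -> H2 at depth 20
  add 224.71.116.96/28 -> H2 at depth 28
  add 224.71.116.108/32 -> H0 at depth 32
  add 224.71.116.96/28 -> H2 at depth 28
  lookup 224.71.116.108: bits 11100000010001110111010001101100 walk d0:-→d1:-→d2:-→d3:-→d4:-→d5:-→d6:-→d7:-→d8:-→d9:-→d10:-→d11:-→d12:H1→d13:-→d14:-→d15:-→d16:H2→d17:-→d18:-→d19:-→d20:-→d21:-→d22:-→d23:-→d24:-→d25:-→d26:-→d27:-→d28:H2→d29:-→d30:-→d31:-→d32:H0 -> H0
  add 27.109.151.128/28 -> H0 at depth 28
  add 101.91.137.0/25 -> H1 at depth 25
  lookup 224.71.0.2: bits 11100000010001110 walk d0:-→d1:-→d2:-→d3:-→d4:-→d5:-→d6:-→d7:-→d8:-→d9:-→d10:-→d11:-→d12:H1→d13:-→d14:-→d15:-→d16:H2→d17:- -> H2
  add 101.91.137.15/32 -> H1 at depth 32

== LOOKUPS ==
["no-route","H0","H2"]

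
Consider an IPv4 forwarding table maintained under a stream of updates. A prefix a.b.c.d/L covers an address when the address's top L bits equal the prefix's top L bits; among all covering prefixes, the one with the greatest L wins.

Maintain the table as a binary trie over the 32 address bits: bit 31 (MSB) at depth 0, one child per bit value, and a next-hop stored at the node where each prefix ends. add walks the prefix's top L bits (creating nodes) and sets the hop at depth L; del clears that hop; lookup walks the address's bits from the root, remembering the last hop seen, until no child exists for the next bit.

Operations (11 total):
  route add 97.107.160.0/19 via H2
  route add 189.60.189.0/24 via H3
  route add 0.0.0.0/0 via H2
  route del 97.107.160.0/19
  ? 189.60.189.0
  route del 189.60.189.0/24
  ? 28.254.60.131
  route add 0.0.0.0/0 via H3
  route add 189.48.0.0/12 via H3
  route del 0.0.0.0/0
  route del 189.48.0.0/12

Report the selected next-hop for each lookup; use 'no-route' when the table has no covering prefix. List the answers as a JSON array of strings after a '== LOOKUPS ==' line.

Trace:
  + 97.107.160.0/19 (H2) depth=19
  + 189.60.189.0/24 (H3) depth=24
  + 0.0.0.0/0 (H2) depth=0
  - 97.107.160.0/19 clear@19
  ? 189.60.189.0  path d0:H2→d1:-→d2:-→d3:-→d4:-→d5:-→d6:-→d7:-→d8:-→d9:-→d10:-→d11:-→d12:-→d13:-→d14:-→d15:-→d16:-→d17:-→d18:-→d19:-→d20:-→d21:-→d22:-→d23:-→d24:H3  best=H3
  - 189.60.189.0/24 clear@24
  ? 28.254.60.131  path d0:H2→d1:-  best=H2
  + 0.0.0.0/0 (H3) depth=0
  + 189.48.0.0/12 (H3) depth=12
  - 0.0.0.0/0 clear@0
  - 189.48.0.0/12 clear@12

== LOOKUPS ==
["H3","H2"]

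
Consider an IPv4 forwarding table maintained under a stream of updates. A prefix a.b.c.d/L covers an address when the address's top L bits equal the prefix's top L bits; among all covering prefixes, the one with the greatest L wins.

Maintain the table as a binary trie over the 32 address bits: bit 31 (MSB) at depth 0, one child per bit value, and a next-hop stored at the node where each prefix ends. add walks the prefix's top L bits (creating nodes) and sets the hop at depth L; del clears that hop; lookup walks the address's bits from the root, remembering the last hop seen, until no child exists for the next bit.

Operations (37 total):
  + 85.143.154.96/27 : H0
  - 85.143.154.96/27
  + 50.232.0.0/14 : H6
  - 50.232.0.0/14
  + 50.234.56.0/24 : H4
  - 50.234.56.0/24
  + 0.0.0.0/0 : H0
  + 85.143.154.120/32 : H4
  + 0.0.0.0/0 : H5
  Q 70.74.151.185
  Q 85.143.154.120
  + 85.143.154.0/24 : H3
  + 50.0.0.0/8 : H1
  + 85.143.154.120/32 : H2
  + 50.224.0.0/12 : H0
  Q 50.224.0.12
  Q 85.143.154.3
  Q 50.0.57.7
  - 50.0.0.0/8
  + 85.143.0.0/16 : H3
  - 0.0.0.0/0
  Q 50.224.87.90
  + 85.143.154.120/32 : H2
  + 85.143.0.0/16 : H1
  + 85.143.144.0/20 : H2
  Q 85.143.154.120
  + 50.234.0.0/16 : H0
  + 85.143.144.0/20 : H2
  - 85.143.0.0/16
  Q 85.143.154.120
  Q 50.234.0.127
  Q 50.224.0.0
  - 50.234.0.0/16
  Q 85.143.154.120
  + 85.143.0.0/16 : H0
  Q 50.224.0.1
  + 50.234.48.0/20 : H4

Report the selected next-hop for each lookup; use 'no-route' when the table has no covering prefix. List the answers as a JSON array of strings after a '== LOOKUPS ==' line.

Apply in order:
  + 85.143.154.96/27 (H0) depth=27
  - 85.143.154.96/27 clear@27
  + 50.232.0.0/14 (H6) depth=14
  - 50.232.0.0/14 clear@14
  + 50.234.56.0/24 (H4) depth=24
  - 50.234.56.0/24 clear@24
  + 0.0.0.0/0 (H0) depth=0
  + 85.143.154.120/32 (H4) depth=32
  + 0.0.0.0/0 (H5) depth=0
  Q 70.74.151.185: descend 010 ; hops seen [H5] ; pick H5
  Q 85.143.154.120: descend 01010101100011111001101001111000 ; hops seen [H5,H4] ; pick H4
  + 85.143.154.0/24 (H3) depth=24
  + 50.0.0.0/8 (H1) depth=8
  + 85.143.154.120/32 (H2) depth=32
  + 50.224.0.0/12 (H0) depth=12
  Q 50.224.0.12: descend 001100101110 ; hops seen [H5,H1,H0] ; pick H0
  Q 85.143.154.3: descend 0101010110001111100110100 ; hops seen [H5,H3] ; pick H3
  Q 50.0.57.7: descend 00110010 ; hops seen [H5,H1] ; pick H1
  - 50.0.0.0/8 clear@8
  + 85.143.0.0/16 (H3) depth=16
  - 0.0.0.0/0 clear@0
  Q 50.224.87.90: descend 001100101110 ; hops seen [H0] ; pick H0
  + 85.143.154.120/32 (H2) depth=32
  + 85.143.0.0/16 (H1) depth=16
  + 85.143.144.0/20 (H2) depth=20
  Q 85.143.154.120: descend 01010101100011111001101001111000 ; hops seen [H1,H2,H3,H2] ; pick H2
  + 50.234.0.0/16 (H0) depth=16
  + 85.143.144.0/20 (H2) depth=20
  - 85.143.0.0/16 clear@16
  Q 85.143.154.120: descend 01010101100011111001101001111000 ; hops seen [H2,H3,H2] ; pick H2
  Q 50.234.0.127: descend 001100101110101000 ; hops seen [H0,H0] ; pick H0
  Q 50.224.0.0: descend 001100101110 ; hops seen [H0] ; pick H0
  - 50.234.0.0/16 clear@16
  Q 85.143.154.120: descend 01010101100011111001101001111000 ; hops seen [H2,H3,H2] ; pick H2
  + 85.143.0.0/16 (H0) depth=16
  Q 50.224.0.1: descend 001100101110 ; hops seen [H0] ; pick H0
  + 50.234.48.0/20 (H4) depth=20

== LOOKUPS ==
["H5","H4","H0","H3","H1","H0","H2","H2","H0","H0","H2","H0"]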